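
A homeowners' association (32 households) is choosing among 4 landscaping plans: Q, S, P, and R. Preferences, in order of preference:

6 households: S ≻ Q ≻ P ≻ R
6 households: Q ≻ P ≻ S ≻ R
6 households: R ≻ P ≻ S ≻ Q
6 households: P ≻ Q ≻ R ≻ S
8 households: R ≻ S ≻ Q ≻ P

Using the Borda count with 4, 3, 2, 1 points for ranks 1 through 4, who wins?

Q

Q: 6·3 + 6·4 + 6·1 + 6·3 + 8·2 = 82
S: 6·4 + 6·2 + 6·2 + 6·1 + 8·3 = 78
P: 6·2 + 6·3 + 6·3 + 6·4 + 8·1 = 80
R: 6·1 + 6·1 + 6·4 + 6·2 + 8·4 = 80
Q has the highest Borda score (82).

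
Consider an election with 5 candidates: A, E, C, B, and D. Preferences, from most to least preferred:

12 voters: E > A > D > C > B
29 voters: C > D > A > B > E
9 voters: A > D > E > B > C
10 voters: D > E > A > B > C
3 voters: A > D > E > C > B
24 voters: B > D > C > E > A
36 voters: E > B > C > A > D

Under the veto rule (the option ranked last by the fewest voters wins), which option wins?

B

Last-place votes: A 24, E 29, C 19, B 15, D 36.
B is ranked last by the fewest voters, so B wins.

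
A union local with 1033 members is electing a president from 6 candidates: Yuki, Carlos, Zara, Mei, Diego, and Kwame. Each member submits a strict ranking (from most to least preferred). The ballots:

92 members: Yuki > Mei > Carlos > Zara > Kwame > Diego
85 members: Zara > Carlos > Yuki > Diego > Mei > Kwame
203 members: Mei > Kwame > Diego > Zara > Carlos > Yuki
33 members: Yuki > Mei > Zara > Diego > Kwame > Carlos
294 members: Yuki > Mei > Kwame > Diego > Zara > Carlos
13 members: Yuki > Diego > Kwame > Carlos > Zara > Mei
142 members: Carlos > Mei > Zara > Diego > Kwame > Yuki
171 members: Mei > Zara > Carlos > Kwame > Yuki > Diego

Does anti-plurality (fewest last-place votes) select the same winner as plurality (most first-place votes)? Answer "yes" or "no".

Anti-plurality — last-place votes: Yuki 345, Carlos 327, Zara 0, Mei 13, Diego 263, Kwame 85. Winner: Zara.
Plurality — first-place votes: Yuki 432, Carlos 142, Zara 85, Mei 374, Diego 0, Kwame 0. Winner: Yuki.
The two methods disagree.

no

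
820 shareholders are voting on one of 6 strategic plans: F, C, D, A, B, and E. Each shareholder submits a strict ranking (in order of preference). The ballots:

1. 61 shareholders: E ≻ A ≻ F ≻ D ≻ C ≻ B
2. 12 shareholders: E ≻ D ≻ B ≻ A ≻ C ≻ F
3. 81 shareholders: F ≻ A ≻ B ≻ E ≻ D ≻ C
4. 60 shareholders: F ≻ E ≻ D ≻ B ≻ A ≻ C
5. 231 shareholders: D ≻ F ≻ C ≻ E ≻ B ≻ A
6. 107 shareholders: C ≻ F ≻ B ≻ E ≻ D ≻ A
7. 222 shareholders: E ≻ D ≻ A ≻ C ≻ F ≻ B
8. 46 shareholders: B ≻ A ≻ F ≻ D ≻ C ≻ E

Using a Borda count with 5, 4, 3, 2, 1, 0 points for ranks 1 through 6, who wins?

F: 61·3 + 12·0 + 81·5 + 60·5 + 231·4 + 107·4 + 222·1 + 46·3 = 2600
C: 61·1 + 12·1 + 81·0 + 60·0 + 231·3 + 107·5 + 222·2 + 46·1 = 1791
D: 61·2 + 12·4 + 81·1 + 60·3 + 231·5 + 107·1 + 222·4 + 46·2 = 2673
A: 61·4 + 12·2 + 81·4 + 60·1 + 231·0 + 107·0 + 222·3 + 46·4 = 1502
B: 61·0 + 12·3 + 81·3 + 60·2 + 231·1 + 107·3 + 222·0 + 46·5 = 1181
E: 61·5 + 12·5 + 81·2 + 60·4 + 231·2 + 107·2 + 222·5 + 46·0 = 2553
D has the highest Borda score (2673).

D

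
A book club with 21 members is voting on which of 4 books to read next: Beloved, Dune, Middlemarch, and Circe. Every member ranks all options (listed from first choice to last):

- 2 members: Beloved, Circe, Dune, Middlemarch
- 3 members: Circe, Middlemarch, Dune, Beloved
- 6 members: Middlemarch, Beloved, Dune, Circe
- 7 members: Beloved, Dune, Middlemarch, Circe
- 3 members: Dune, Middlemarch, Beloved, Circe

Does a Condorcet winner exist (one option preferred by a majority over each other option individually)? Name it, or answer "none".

Checking pairwise contests:
Middlemarch beats Beloved 12–9.
Beloved beats Dune 15–6.
Dune beats Middlemarch 12–9.
Beloved beats Circe 18–3.
Every option loses at least one head-to-head, so there is no Condorcet winner.

none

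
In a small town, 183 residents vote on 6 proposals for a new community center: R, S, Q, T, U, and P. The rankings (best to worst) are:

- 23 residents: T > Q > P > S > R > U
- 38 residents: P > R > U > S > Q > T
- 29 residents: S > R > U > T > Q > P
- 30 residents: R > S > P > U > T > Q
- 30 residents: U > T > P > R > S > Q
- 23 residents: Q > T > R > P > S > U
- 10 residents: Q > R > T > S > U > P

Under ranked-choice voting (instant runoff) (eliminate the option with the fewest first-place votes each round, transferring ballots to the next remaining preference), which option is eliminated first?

T

Round 1: R 30, S 29, Q 33, T 23, U 30, P 38. Eliminate T.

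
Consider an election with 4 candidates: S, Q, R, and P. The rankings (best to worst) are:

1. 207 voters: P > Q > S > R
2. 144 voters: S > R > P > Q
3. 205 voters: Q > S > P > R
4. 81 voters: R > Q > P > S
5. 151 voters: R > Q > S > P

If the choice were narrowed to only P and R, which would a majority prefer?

Voters preferring P to R: 412; preferring R to P: 376.
P wins the head-to-head.

P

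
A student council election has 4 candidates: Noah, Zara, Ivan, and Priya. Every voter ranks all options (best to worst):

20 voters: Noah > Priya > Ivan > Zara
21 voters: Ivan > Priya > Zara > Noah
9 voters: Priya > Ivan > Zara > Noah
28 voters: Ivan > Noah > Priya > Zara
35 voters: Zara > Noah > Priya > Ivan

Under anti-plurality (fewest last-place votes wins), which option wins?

Priya

Last-place votes: Noah 30, Zara 48, Ivan 35, Priya 0.
Priya is ranked last by the fewest voters, so Priya wins.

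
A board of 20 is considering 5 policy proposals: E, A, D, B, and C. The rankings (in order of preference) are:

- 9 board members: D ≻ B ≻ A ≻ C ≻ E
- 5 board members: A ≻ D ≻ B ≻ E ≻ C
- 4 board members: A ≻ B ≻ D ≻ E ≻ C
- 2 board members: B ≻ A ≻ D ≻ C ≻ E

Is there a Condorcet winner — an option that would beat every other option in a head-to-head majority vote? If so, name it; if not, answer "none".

none

Checking pairwise contests:
A beats E 20–0.
B beats A 11–9.
A beats D 11–9.
D beats B 14–6.
A beats C 20–0.
Every option loses at least one head-to-head, so there is no Condorcet winner.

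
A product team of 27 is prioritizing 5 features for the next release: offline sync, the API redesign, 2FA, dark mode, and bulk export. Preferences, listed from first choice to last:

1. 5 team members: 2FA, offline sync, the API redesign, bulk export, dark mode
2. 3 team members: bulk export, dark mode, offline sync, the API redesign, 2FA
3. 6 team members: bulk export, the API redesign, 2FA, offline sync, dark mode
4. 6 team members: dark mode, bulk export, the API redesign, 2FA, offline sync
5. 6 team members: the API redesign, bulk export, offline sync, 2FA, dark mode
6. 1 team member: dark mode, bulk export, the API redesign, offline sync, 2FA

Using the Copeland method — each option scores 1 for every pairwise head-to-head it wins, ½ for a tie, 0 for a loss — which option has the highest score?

offline sync: beats dark mode; loses to the API redesign, 2FA, and bulk export → score 1.
the API redesign: beats offline sync, 2FA, and dark mode; loses to bulk export → score 3.
2FA: beats offline sync and dark mode; loses to the API redesign and bulk export → score 2.
dark mode: loses to offline sync, the API redesign, 2FA, and bulk export → score 0.
bulk export: beats offline sync, the API redesign, 2FA, and dark mode → score 4.
bulk export has the best pairwise record.

bulk export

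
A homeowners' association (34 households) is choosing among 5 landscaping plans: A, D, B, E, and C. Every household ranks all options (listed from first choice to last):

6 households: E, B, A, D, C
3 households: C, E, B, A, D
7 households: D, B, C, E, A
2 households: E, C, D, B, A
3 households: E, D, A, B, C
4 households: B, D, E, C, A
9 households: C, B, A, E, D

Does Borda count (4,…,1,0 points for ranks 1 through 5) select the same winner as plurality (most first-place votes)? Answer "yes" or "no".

Borda — scores: A 39, D 59, B 93, E 77, C 72. Winner: B.
Plurality — first-place votes: A 0, D 7, B 4, E 11, C 12. Winner: C.
The two methods disagree.

no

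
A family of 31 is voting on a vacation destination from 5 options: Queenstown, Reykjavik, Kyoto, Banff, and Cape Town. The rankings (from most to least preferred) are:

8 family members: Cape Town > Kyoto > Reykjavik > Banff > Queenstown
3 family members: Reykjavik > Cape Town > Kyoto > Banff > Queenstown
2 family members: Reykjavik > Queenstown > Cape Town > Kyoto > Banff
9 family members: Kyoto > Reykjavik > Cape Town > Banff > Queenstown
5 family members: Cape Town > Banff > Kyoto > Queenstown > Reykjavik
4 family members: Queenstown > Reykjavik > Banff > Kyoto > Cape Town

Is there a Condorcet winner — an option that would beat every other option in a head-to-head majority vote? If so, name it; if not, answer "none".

Checking pairwise contests:
Reykjavik beats Queenstown 22–9.
Kyoto beats Reykjavik 22–9.
Cape Town beats Kyoto 18–13.
Reykjavik beats Banff 26–5.
Reykjavik beats Cape Town 18–13.
Every option loses at least one head-to-head, so there is no Condorcet winner.

none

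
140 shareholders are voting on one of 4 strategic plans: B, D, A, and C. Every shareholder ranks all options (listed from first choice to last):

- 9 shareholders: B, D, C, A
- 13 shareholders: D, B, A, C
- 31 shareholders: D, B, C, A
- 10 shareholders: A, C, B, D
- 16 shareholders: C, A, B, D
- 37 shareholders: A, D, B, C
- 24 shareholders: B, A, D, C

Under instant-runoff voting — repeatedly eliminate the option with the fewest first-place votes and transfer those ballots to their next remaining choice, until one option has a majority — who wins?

A

Round 1: B 33, D 44, A 47, C 16. Eliminate C.
Round 2: B 33, D 44, A 63. Eliminate B.
Round 3: D 53, A 87. A has a majority.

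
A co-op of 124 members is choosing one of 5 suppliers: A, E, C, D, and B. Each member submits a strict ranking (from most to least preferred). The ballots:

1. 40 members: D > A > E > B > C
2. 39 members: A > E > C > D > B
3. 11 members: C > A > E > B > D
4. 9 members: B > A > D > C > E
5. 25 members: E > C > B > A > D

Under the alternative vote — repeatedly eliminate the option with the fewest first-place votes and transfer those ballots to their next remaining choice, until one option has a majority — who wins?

Round 1: A 39, E 25, C 11, D 40, B 9. Eliminate B.
Round 2: A 48, E 25, C 11, D 40. Eliminate C.
Round 3: A 59, E 25, D 40. Eliminate E.
Round 4: A 84, D 40. A has a majority.

A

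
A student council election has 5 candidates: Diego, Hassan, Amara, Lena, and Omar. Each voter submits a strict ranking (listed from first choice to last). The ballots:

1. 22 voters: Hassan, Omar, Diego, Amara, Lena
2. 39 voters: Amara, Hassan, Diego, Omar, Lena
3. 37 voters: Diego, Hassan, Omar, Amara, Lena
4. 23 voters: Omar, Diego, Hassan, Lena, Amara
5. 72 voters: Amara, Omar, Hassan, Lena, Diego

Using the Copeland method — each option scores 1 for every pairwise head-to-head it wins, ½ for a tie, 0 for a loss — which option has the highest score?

Diego: beats Lena; loses to Hassan, Amara, and Omar → score 1.
Hassan: beats Diego, Lena, and Omar; loses to Amara → score 3.
Amara: beats Diego, Hassan, Lena, and Omar → score 4.
Lena: loses to Diego, Hassan, Amara, and Omar → score 0.
Omar: beats Diego and Lena; loses to Hassan and Amara → score 2.
Amara has the best pairwise record.

Amara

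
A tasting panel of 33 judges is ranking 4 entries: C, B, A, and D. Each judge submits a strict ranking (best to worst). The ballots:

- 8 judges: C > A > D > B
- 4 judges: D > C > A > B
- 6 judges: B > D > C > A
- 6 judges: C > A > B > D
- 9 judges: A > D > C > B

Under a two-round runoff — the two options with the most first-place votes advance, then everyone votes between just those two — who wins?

Round 1 first-place votes: C 14, B 6, A 9, D 4.
C and A advance.
Runoff: C is preferred to A by 24 voters; A by 9.
C wins the runoff.

C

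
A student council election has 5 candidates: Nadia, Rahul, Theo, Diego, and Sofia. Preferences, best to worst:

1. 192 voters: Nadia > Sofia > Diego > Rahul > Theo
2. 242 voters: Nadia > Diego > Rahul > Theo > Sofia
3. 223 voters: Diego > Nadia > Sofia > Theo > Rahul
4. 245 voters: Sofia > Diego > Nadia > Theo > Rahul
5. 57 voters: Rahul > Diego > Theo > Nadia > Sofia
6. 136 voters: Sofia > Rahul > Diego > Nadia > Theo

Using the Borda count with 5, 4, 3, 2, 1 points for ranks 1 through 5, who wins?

Diego

Nadia: 192·5 + 242·5 + 223·4 + 245·3 + 57·2 + 136·2 = 4183
Rahul: 192·2 + 242·3 + 223·1 + 245·1 + 57·5 + 136·4 = 2407
Theo: 192·1 + 242·2 + 223·2 + 245·2 + 57·3 + 136·1 = 1919
Diego: 192·3 + 242·4 + 223·5 + 245·4 + 57·4 + 136·3 = 4275
Sofia: 192·4 + 242·1 + 223·3 + 245·5 + 57·1 + 136·5 = 3641
Diego has the highest Borda score (4275).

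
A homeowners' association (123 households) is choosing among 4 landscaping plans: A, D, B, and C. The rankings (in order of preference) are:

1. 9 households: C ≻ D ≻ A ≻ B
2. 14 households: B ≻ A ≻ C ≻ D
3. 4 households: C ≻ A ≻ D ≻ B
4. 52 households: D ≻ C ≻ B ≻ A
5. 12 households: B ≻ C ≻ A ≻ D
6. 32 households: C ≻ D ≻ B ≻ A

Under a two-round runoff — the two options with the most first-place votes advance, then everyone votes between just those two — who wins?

Round 1 first-place votes: A 0, D 52, B 26, C 45.
D and C advance.
Runoff: D is preferred to C by 52 voters; C by 71.
C wins the runoff.

C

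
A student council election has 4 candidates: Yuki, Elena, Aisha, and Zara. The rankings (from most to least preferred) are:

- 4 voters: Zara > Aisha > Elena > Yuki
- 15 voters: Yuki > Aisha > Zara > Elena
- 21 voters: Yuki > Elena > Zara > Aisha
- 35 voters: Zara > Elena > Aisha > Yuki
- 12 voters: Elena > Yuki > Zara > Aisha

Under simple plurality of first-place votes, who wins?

First-place votes: Yuki 36, Elena 12, Aisha 0, Zara 39.
Zara has the most first-place votes.

Zara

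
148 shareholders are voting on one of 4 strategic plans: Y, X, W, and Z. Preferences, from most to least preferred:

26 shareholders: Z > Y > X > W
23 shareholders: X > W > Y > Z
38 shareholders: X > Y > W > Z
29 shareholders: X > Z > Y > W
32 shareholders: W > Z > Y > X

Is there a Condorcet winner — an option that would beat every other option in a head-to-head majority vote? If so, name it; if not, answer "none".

X vs Y: 90–58 for X.
X vs W: 116–32 for X.
X vs Z: 90–58 for X.
X beats every other option head-to-head.

X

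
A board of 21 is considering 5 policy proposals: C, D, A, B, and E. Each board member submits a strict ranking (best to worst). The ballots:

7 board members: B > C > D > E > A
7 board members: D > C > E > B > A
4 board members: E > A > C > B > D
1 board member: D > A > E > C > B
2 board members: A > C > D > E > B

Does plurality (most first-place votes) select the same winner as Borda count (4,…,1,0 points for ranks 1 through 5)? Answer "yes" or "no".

Plurality — first-place votes: C 0, D 8, A 2, B 7, E 4. Winner: D.
Borda — scores: C 57, D 50, A 23, B 39, E 41. Winner: C.
The two methods disagree.

no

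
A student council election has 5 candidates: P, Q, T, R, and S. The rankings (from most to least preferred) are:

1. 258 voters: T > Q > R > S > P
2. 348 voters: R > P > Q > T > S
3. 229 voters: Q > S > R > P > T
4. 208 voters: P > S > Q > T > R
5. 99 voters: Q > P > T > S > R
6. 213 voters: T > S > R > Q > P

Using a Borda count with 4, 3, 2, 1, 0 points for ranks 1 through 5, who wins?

Q

P: 258·0 + 348·3 + 229·1 + 208·4 + 99·3 + 213·0 = 2402
Q: 258·3 + 348·2 + 229·4 + 208·2 + 99·4 + 213·1 = 3411
T: 258·4 + 348·1 + 229·0 + 208·1 + 99·2 + 213·4 = 2638
R: 258·2 + 348·4 + 229·2 + 208·0 + 99·0 + 213·2 = 2792
S: 258·1 + 348·0 + 229·3 + 208·3 + 99·1 + 213·3 = 2307
Q has the highest Borda score (3411).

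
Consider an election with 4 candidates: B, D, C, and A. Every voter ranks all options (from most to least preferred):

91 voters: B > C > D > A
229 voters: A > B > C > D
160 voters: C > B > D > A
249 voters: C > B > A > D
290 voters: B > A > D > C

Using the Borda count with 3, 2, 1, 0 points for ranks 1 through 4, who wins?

B

B: 91·3 + 229·2 + 160·2 + 249·2 + 290·3 = 2419
D: 91·1 + 229·0 + 160·1 + 249·0 + 290·1 = 541
C: 91·2 + 229·1 + 160·3 + 249·3 + 290·0 = 1638
A: 91·0 + 229·3 + 160·0 + 249·1 + 290·2 = 1516
B has the highest Borda score (2419).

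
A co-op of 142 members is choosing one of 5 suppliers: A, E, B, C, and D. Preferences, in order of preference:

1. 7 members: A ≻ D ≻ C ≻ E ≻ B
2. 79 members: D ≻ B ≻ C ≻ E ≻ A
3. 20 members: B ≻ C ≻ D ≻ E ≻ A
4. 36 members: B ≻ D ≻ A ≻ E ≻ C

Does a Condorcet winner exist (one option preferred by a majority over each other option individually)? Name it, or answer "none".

D

D vs A: 135–7 for D.
D vs E: 142–0 for D.
D vs B: 86–56 for D.
D vs C: 122–20 for D.
D beats every other option head-to-head.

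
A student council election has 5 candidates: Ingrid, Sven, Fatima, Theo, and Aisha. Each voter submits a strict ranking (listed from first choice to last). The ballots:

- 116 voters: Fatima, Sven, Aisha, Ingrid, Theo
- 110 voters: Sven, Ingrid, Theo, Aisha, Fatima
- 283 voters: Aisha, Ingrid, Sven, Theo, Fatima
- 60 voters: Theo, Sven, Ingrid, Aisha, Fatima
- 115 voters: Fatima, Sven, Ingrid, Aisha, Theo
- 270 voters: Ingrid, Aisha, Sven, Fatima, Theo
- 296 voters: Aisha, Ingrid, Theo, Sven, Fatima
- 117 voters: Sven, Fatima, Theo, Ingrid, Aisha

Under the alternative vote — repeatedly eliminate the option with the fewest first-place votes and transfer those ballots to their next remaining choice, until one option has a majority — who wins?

Round 1: Ingrid 270, Sven 227, Fatima 231, Theo 60, Aisha 579. Eliminate Theo.
Round 2: Ingrid 270, Sven 287, Fatima 231, Aisha 579. Eliminate Fatima.
Round 3: Ingrid 270, Sven 518, Aisha 579. Eliminate Ingrid.
Round 4: Sven 518, Aisha 849. Aisha has a majority.

Aisha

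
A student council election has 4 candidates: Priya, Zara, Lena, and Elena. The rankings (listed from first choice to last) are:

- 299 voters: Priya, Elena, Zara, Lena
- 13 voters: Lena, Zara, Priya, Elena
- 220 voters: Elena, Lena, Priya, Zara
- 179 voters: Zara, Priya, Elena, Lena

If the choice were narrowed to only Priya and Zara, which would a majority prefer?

Priya

Voters preferring Priya to Zara: 519; preferring Zara to Priya: 192.
Priya wins the head-to-head.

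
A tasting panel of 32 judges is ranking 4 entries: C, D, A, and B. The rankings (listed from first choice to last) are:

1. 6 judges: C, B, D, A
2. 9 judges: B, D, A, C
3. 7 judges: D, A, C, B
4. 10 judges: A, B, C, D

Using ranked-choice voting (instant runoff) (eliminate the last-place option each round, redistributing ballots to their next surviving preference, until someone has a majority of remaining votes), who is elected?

Round 1: C 6, D 7, A 10, B 9. Eliminate C.
Round 2: D 7, A 10, B 15. Eliminate D.
Round 3: A 17, B 15. A has a majority.

A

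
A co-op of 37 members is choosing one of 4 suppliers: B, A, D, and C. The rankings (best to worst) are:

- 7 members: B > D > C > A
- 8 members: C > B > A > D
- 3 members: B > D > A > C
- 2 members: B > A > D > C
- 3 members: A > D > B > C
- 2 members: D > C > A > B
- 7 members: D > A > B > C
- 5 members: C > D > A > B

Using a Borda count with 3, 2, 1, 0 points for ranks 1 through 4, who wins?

D

B: 7·3 + 8·2 + 3·3 + 2·3 + 3·1 + 2·0 + 7·1 + 5·0 = 62
A: 7·0 + 8·1 + 3·1 + 2·2 + 3·3 + 2·1 + 7·2 + 5·1 = 45
D: 7·2 + 8·0 + 3·2 + 2·1 + 3·2 + 2·3 + 7·3 + 5·2 = 65
C: 7·1 + 8·3 + 3·0 + 2·0 + 3·0 + 2·2 + 7·0 + 5·3 = 50
D has the highest Borda score (65).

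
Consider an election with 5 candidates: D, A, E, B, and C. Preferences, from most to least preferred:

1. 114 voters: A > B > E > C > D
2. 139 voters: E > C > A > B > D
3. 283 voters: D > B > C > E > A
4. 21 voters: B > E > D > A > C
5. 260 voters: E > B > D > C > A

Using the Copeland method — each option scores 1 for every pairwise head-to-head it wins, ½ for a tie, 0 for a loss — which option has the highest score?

D: beats A and C; loses to E and B → score 2.
A: loses to D, E, B, and C → score 0.
E: beats D, A, and C; loses to B → score 3.
B: beats D, A, E, and C → score 4.
C: beats A; loses to D, E, and B → score 1.
B has the best pairwise record.

B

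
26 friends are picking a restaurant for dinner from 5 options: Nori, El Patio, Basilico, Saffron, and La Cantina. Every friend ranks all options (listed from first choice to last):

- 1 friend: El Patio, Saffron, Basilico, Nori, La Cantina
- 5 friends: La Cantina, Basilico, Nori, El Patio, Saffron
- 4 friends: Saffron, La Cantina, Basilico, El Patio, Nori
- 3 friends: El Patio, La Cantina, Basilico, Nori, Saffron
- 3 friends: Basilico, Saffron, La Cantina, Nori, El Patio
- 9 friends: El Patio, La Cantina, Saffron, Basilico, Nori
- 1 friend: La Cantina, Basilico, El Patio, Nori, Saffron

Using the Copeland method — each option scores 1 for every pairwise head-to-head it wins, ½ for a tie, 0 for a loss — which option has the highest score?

La Cantina

Nori: loses to El Patio, Basilico, Saffron, and La Cantina → score 0.
El Patio: beats Nori and Saffron; ties Basilico and La Cantina → score 3.
Basilico: beats Nori; ties El Patio; loses to Saffron and La Cantina → score 1.5.
Saffron: beats Nori and Basilico; loses to El Patio and La Cantina → score 2.
La Cantina: beats Nori, Basilico, and Saffron; ties El Patio → score 3.5.
La Cantina has the best pairwise record.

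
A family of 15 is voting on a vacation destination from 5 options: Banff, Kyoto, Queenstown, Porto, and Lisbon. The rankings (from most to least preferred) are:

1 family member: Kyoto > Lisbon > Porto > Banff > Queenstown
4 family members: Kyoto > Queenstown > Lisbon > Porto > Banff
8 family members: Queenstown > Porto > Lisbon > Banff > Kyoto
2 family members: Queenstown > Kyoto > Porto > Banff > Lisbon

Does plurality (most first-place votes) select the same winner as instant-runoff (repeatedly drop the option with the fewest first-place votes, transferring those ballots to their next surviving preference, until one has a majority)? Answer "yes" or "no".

yes

Plurality — first-place votes: Banff 0, Kyoto 5, Queenstown 10, Porto 0, Lisbon 0. Winner: Queenstown.
Instant-runoff — R1 Banff 0, Kyoto 5, Queenstown 10, Porto 0, Lisbon 0 (Queenstown winner). Winner: Queenstown.
The two methods agree.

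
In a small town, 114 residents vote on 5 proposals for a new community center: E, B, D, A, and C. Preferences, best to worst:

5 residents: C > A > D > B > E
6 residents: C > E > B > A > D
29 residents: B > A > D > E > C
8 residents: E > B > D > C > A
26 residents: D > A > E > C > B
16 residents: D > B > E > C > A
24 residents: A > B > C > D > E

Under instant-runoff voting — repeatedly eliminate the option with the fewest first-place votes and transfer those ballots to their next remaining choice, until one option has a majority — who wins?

Round 1: E 8, B 29, D 42, A 24, C 11. Eliminate E.
Round 2: B 37, D 42, A 24, C 11. Eliminate C.
Round 3: B 43, D 42, A 29. Eliminate A.
Round 4: B 67, D 47. B has a majority.

B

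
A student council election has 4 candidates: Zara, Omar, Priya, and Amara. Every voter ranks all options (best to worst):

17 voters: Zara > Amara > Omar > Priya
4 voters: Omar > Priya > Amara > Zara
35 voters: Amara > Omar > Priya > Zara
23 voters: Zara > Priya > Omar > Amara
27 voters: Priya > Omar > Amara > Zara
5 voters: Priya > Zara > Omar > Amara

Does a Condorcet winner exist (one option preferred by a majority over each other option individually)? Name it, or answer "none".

Omar

Omar vs Zara: 66–45 for Omar.
Omar vs Priya: 56–55 for Omar.
Omar vs Amara: 59–52 for Omar.
Omar beats every other option head-to-head.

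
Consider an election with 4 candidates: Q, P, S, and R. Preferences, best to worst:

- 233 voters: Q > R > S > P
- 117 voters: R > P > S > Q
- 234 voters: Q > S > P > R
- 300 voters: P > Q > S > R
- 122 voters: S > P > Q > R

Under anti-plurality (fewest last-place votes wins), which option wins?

Last-place votes: Q 117, P 233, S 0, R 656.
S is ranked last by the fewest voters, so S wins.

S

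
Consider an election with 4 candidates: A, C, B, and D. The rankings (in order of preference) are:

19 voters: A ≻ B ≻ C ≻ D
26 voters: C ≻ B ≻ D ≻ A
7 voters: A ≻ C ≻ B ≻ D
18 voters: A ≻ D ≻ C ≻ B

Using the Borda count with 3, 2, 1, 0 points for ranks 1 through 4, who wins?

A

A: 19·3 + 26·0 + 7·3 + 18·3 = 132
C: 19·1 + 26·3 + 7·2 + 18·1 = 129
B: 19·2 + 26·2 + 7·1 + 18·0 = 97
D: 19·0 + 26·1 + 7·0 + 18·2 = 62
A has the highest Borda score (132).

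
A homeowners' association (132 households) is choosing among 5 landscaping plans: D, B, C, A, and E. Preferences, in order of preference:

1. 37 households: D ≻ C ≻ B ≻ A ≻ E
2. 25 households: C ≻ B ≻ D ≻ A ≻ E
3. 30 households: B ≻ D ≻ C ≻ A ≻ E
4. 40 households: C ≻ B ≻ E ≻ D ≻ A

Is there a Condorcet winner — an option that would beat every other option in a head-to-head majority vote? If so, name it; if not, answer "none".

Checking pairwise contests:
B beats D 95–37.
C beats B 102–30.
D beats C 67–65.
D beats A 132–0.
D beats E 92–40.
Every option loses at least one head-to-head, so there is no Condorcet winner.

none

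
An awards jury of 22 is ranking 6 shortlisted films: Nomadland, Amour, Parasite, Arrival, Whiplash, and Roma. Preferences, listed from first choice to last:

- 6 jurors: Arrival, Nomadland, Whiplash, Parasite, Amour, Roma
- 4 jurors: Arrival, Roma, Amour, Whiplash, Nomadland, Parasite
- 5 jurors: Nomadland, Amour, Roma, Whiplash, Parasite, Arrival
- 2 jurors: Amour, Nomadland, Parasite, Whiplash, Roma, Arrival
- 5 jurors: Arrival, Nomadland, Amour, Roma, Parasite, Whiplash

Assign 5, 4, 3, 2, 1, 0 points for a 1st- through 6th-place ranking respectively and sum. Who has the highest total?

Nomadland: 6·4 + 4·1 + 5·5 + 2·4 + 5·4 = 81
Amour: 6·1 + 4·3 + 5·4 + 2·5 + 5·3 = 63
Parasite: 6·2 + 4·0 + 5·1 + 2·3 + 5·1 = 28
Arrival: 6·5 + 4·5 + 5·0 + 2·0 + 5·5 = 75
Whiplash: 6·3 + 4·2 + 5·2 + 2·2 + 5·0 = 40
Roma: 6·0 + 4·4 + 5·3 + 2·1 + 5·2 = 43
Nomadland has the highest Borda score (81).

Nomadland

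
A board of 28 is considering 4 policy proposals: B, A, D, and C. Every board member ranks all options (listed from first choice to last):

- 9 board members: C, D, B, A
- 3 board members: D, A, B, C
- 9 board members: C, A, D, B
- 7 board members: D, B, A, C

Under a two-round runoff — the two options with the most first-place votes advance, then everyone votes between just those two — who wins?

Round 1 first-place votes: B 0, A 0, D 10, C 18.
C and D advance.
Runoff: C is preferred to D by 18 voters; D by 10.
C wins the runoff.

C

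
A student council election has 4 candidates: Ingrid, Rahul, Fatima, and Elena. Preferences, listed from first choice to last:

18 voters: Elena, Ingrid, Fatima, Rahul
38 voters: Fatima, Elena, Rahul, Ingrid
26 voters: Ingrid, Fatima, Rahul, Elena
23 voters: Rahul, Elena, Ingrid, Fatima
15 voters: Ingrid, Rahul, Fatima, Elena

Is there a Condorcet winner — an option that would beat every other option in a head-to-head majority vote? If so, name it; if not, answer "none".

none

Checking pairwise contests:
Rahul beats Ingrid 61–59.
Fatima beats Rahul 82–38.
Ingrid beats Fatima 82–38.
Rahul beats Elena 64–56.
Every option loses at least one head-to-head, so there is no Condorcet winner.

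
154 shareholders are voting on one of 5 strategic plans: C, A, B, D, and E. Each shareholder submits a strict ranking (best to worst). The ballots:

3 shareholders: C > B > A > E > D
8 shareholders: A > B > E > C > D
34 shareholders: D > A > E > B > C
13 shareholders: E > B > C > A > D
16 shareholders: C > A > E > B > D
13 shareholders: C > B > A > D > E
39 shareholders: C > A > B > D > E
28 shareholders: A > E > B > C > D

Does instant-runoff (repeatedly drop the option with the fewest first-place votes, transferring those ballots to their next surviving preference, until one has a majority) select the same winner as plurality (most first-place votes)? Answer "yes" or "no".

Instant-runoff — R1 C 71, A 36, B 0, D 34, E 13 (B out); R2 C 71, A 36, D 34, E 13 (E out); R3 C 84, A 36, D 34 (C winner). Winner: C.
Plurality — first-place votes: C 71, A 36, B 0, D 34, E 13. Winner: C.
The two methods agree.

yes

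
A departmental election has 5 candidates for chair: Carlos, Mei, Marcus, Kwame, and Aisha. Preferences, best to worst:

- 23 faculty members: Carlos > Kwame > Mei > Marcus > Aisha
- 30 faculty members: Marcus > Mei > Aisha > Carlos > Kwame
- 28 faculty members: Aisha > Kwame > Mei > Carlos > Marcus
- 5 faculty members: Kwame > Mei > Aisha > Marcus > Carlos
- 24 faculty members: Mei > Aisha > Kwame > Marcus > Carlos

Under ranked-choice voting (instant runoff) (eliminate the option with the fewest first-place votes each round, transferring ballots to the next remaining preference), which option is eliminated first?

Kwame

Round 1: Carlos 23, Mei 24, Marcus 30, Kwame 5, Aisha 28. Eliminate Kwame.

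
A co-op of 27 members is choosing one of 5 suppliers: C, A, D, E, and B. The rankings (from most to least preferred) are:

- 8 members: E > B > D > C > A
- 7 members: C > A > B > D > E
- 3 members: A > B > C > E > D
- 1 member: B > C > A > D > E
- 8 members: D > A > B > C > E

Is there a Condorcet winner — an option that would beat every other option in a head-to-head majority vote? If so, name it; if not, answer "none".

none

Checking pairwise contests:
D beats C 16–11.
C beats A 16–11.
B beats D 19–8.
C beats E 19–8.
A beats B 18–9.
Every option loses at least one head-to-head, so there is no Condorcet winner.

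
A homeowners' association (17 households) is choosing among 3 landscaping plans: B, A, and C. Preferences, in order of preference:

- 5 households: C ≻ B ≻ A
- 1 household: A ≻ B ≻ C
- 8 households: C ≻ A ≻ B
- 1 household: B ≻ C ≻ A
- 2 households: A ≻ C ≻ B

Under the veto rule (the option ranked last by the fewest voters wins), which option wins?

C

Last-place votes: B 10, A 6, C 1.
C is ranked last by the fewest voters, so C wins.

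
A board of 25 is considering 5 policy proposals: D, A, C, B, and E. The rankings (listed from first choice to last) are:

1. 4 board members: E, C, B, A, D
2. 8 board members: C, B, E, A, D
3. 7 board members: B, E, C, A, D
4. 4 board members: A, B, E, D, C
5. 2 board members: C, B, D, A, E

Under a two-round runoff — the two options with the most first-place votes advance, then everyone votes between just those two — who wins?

Round 1 first-place votes: D 0, A 4, C 10, B 7, E 4.
C and B advance.
Runoff: C is preferred to B by 14 voters; B by 11.
C wins the runoff.

C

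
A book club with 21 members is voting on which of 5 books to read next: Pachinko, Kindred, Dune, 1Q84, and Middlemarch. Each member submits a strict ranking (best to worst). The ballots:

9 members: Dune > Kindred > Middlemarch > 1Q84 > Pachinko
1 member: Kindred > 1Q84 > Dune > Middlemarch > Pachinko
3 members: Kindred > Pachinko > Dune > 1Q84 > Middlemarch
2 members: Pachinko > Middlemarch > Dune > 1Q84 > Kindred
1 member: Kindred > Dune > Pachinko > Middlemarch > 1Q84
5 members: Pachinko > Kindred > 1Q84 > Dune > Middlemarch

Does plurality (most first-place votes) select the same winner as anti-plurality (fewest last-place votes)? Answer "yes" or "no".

yes

Plurality — first-place votes: Pachinko 7, Kindred 5, Dune 9, 1Q84 0, Middlemarch 0. Winner: Dune.
Anti-plurality — last-place votes: Pachinko 10, Kindred 2, Dune 0, 1Q84 1, Middlemarch 8. Winner: Dune.
The two methods agree.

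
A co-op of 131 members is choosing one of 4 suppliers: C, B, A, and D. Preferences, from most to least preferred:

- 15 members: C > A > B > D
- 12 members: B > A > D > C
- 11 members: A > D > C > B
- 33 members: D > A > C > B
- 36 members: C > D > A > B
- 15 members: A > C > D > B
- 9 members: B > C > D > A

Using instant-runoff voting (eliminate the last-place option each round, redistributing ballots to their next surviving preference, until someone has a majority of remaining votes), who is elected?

Round 1: C 51, B 21, A 26, D 33. Eliminate B.
Round 2: C 60, A 38, D 33. Eliminate D.
Round 3: C 60, A 71. A has a majority.

A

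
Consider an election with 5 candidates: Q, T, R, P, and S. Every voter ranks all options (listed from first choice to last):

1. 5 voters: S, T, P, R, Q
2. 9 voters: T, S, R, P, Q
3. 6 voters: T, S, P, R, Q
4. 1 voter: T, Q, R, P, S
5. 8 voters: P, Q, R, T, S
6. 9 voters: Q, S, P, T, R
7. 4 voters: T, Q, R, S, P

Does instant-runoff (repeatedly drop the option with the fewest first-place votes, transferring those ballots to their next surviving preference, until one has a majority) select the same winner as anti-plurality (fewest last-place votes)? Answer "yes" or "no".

yes

Instant-runoff — R1 Q 9, T 20, R 0, P 8, S 5 (R out); R2 Q 9, T 20, P 8, S 5 (S out); R3 Q 9, T 25, P 8 (T winner). Winner: T.
Anti-plurality — last-place votes: Q 20, T 0, R 9, P 4, S 9. Winner: T.
The two methods agree.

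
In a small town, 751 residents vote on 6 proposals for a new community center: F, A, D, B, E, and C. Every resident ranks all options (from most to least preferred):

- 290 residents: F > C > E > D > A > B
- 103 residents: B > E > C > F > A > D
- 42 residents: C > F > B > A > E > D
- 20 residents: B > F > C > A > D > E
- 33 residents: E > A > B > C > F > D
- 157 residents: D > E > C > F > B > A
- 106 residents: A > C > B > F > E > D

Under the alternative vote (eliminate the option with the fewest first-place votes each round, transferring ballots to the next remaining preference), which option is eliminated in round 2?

C

Round 1: F 290, A 106, D 157, B 123, E 33, C 42. Eliminate E.
Round 2: F 290, A 139, D 157, B 123, C 42. Eliminate C.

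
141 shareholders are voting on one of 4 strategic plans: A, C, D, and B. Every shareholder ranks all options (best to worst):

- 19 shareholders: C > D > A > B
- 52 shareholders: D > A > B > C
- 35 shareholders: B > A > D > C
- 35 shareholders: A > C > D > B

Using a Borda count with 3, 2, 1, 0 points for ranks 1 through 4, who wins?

A: 19·1 + 52·2 + 35·2 + 35·3 = 298
C: 19·3 + 52·0 + 35·0 + 35·2 = 127
D: 19·2 + 52·3 + 35·1 + 35·1 = 264
B: 19·0 + 52·1 + 35·3 + 35·0 = 157
A has the highest Borda score (298).

A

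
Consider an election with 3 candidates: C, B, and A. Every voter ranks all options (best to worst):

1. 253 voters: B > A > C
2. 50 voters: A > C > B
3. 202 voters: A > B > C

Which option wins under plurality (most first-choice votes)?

B

First-place votes: C 0, B 253, A 252.
B has the most first-place votes.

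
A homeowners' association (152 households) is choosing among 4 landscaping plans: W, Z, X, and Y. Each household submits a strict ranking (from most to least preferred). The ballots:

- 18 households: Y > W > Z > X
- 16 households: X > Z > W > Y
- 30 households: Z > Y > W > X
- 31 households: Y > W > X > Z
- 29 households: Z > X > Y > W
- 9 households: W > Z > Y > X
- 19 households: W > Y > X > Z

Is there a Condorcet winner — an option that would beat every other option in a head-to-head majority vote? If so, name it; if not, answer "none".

Checking pairwise contests:
Y beats W 108–44.
W beats Z 77–75.
W beats X 107–45.
Z beats Y 84–68.
Every option loses at least one head-to-head, so there is no Condorcet winner.

none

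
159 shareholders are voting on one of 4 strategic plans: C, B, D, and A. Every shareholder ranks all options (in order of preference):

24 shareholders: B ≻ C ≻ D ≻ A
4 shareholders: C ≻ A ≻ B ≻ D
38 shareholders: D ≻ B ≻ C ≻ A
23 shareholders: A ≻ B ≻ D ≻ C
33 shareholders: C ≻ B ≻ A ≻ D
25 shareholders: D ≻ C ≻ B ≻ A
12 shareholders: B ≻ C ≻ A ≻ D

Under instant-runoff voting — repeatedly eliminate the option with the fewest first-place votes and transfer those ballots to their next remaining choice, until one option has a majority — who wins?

B

Round 1: C 37, B 36, D 63, A 23. Eliminate A.
Round 2: C 37, B 59, D 63. Eliminate C.
Round 3: B 96, D 63. B has a majority.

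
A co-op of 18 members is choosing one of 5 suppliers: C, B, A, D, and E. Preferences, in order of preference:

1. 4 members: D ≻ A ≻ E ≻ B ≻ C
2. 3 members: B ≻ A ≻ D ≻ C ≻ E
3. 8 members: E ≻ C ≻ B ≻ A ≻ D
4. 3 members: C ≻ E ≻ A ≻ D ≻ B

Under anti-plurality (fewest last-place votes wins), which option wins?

A

Last-place votes: C 4, B 3, A 0, D 8, E 3.
A is ranked last by the fewest voters, so A wins.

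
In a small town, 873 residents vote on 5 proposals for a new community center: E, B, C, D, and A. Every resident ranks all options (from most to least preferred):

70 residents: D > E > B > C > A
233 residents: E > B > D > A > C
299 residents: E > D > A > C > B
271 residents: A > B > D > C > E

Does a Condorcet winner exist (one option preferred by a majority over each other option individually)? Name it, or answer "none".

E

E vs B: 602–271 for E.
E vs C: 602–271 for E.
E vs D: 532–341 for E.
E vs A: 602–271 for E.
E beats every other option head-to-head.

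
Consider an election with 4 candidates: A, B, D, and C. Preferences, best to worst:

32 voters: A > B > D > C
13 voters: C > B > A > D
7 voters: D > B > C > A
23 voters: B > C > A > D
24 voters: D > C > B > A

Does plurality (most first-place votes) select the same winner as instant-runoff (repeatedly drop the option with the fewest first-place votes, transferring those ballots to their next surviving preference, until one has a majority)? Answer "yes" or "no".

no

Plurality — first-place votes: A 32, B 23, D 31, C 13. Winner: A.
Instant-runoff — R1 A 32, B 23, D 31, C 13 (C out); R2 A 32, B 36, D 31 (D out); R3 A 32, B 67 (B winner). Winner: B.
The two methods disagree.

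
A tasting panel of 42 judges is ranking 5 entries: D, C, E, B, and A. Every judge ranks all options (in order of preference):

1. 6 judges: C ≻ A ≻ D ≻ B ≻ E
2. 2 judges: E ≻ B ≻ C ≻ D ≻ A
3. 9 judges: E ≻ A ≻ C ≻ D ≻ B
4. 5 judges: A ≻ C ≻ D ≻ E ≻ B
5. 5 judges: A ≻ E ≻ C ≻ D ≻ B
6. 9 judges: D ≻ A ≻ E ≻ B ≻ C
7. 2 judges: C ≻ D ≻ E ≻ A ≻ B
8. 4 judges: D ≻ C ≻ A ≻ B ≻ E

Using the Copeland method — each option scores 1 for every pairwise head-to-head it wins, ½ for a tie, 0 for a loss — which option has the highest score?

A

D: beats E and B; loses to C and A → score 2.
C: beats D and B; loses to E and A → score 2.
E: beats C and B; loses to D and A → score 2.
B: loses to D, C, E, and A → score 0.
A: beats D, C, E, and B → score 4.
A has the best pairwise record.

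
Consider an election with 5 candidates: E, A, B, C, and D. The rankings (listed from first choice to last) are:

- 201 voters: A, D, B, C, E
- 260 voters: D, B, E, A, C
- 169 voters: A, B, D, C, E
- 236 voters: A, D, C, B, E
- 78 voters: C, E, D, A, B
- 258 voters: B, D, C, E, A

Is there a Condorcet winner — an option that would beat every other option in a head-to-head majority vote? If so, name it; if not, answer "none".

A vs E: 606–596 for A.
A vs B: 684–518 for A.
A vs C: 866–336 for A.
A vs D: 606–596 for A.
A beats every other option head-to-head.

A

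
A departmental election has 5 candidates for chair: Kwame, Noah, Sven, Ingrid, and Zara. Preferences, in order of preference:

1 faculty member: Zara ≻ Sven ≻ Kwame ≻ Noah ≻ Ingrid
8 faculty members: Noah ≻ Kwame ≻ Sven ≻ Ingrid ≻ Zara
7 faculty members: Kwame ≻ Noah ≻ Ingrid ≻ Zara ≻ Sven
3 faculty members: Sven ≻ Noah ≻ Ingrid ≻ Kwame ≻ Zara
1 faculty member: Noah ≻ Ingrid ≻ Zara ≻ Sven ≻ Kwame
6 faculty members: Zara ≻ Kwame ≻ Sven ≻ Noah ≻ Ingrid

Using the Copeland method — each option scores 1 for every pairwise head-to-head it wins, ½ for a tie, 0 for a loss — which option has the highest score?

Kwame: beats Noah, Sven, Ingrid, and Zara → score 4.
Noah: beats Sven, Ingrid, and Zara; loses to Kwame → score 3.
Sven: beats Ingrid; loses to Kwame, Noah, and Zara → score 1.
Ingrid: beats Zara; loses to Kwame, Noah, and Sven → score 1.
Zara: beats Sven; loses to Kwame, Noah, and Ingrid → score 1.
Kwame has the best pairwise record.

Kwame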